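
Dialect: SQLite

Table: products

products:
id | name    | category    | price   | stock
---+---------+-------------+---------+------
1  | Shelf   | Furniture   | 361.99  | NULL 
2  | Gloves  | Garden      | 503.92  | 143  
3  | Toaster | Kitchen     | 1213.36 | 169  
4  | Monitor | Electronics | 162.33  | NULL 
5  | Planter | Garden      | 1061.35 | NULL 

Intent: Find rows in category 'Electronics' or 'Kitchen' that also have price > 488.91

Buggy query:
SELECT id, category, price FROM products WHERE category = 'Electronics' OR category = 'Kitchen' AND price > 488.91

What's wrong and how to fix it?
Bug: AND binds tighter than OR, so this parses as category = 'Electronics' OR (category = 'Kitchen' AND price > 488.91)

Fix: Add parentheses around the OR so the AND applies to both alternatives

Corrected query:
SELECT id, category, price FROM products WHERE (category = 'Electronics' OR category = 'Kitchen') AND price > 488.91

Result:
id | category | price  
---+----------+--------
3  | Kitchen  | 1213.36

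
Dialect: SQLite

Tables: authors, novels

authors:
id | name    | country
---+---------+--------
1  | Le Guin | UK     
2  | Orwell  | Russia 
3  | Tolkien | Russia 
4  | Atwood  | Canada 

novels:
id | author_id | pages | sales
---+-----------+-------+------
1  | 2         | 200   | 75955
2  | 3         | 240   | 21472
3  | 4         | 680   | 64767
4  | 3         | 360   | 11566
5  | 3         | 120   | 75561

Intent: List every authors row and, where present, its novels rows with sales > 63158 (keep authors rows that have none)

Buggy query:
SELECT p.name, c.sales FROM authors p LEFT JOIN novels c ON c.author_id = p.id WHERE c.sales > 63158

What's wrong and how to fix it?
Bug: A WHERE condition on the right-hand table after LEFT JOIN drops unmatched parents

Fix: Put 'c.sales > 63158' in the JOIN's ON clause instead of WHERE

Corrected query:
SELECT p.name, c.sales FROM authors p LEFT JOIN novels c ON c.author_id = p.id AND c.sales > 63158

Result:
name    | sales
--------+------
Le Guin | NULL 
Orwell  | 75955
Tolkien | 75561
Atwood  | 64767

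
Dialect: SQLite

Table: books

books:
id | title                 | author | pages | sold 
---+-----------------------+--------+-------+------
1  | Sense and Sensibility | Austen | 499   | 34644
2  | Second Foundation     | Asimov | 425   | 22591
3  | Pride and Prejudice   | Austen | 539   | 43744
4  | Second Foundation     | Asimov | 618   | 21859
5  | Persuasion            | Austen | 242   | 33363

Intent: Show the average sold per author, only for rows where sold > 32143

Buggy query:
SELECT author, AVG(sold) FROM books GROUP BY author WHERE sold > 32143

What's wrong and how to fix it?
Bug: Row-level WHERE must come before GROUP BY in the clause order

Fix: Place WHERE between FROM and GROUP BY

Corrected query:
SELECT author, AVG(sold) FROM books WHERE sold > 32143 GROUP BY author

Result:
author | AVG(sold)   
-------+-------------
Austen | 37250.333333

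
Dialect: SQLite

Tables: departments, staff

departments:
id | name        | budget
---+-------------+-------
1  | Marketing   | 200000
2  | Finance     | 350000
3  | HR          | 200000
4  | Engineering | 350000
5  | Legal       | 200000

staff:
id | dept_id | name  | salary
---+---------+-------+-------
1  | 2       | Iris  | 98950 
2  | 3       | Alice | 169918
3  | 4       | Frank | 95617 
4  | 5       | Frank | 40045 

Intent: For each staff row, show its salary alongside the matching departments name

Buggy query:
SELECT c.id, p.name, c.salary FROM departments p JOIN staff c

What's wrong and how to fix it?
Bug: JOIN with no ON clause produces a cartesian product; every staff row pairs with every departments row

Fix: Add ON c.dept_id = p.id to the JOIN

Corrected query:
SELECT c.id, p.name, c.salary FROM departments p JOIN staff c ON c.dept_id = p.id

Result:
id | name        | salary
---+-------------+-------
1  | Finance     | 98950 
2  | HR          | 169918
3  | Engineering | 95617 
4  | Legal       | 40045 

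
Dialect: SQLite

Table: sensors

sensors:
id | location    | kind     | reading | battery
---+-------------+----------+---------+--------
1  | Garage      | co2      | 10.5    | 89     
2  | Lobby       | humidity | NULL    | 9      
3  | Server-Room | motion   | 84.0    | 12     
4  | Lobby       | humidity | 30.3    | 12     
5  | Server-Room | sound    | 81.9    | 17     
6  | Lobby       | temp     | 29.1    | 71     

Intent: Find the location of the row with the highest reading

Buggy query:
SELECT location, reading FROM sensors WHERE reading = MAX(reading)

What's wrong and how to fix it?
Bug: MAX(reading) is an aggregate and cannot be used directly in WHERE

Fix: Wrap MAX in a scalar subquery so WHERE compares against a single value

Corrected query:
SELECT location, reading FROM sensors WHERE reading = (SELECT MAX(reading) FROM sensors)

Result:
location    | reading
------------+--------
Server-Room | 84     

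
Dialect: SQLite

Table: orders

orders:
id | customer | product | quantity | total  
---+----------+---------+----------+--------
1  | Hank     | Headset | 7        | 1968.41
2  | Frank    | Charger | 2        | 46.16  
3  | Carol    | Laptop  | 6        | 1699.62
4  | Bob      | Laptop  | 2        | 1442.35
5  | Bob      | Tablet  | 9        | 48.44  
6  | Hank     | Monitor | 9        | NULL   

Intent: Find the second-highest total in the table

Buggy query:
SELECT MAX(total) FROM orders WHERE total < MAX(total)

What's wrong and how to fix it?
Bug: The inner MAX is an aggregate inside WHERE, which is not allowed

Fix: Put the inner MAX in a scalar subquery

Corrected query:
SELECT MAX(total) FROM orders WHERE total < (SELECT MAX(total) FROM orders)

Result:
MAX(total)
----------
1699.62   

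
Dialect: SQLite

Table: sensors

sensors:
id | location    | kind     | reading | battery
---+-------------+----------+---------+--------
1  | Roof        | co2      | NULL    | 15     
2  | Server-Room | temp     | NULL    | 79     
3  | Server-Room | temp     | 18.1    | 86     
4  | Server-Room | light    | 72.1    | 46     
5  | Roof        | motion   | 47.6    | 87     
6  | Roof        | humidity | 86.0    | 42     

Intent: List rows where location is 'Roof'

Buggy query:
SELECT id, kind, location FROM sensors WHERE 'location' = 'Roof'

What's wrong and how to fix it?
Bug: Single quotes denote string literals in SQL; the column name is being compared as a constant string

Fix: Reference the column as location without single quotes

Corrected query:
SELECT id, kind, location FROM sensors WHERE location = 'Roof'

Result:
id | kind     | location
---+----------+---------
1  | co2      | Roof    
5  | motion   | Roof    
6  | humidity | Roof    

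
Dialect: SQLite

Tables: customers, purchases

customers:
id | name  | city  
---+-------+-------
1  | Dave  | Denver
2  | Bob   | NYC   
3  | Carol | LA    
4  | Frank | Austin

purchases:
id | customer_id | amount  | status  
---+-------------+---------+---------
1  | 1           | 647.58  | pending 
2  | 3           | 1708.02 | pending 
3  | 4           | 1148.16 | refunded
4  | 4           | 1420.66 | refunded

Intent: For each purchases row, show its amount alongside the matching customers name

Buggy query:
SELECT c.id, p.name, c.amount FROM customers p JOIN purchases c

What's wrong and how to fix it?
Bug: Missing join condition: each purchases row is matched to all customers rows instead of just its own

Fix: Add ON c.customer_id = p.id to the JOIN

Corrected query:
SELECT c.id, p.name, c.amount FROM customers p JOIN purchases c ON c.customer_id = p.id

Result:
id | name  | amount 
---+-------+--------
1  | Dave  | 647.58 
2  | Carol | 1708.02
3  | Frank | 1148.16
4  | Frank | 1420.66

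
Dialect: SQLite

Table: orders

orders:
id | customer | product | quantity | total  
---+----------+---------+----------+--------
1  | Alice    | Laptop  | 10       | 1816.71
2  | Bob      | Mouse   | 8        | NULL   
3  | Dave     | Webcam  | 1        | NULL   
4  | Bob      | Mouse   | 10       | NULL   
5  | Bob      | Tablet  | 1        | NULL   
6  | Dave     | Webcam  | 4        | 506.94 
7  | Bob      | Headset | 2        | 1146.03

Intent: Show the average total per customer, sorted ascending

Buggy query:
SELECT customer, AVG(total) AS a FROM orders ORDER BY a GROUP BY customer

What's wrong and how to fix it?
Bug: ORDER BY appears before GROUP BY; SQL clause order requires GROUP BY first

Fix: Reorder: SELECT … FROM … GROUP BY … ORDER BY …

Corrected query:
SELECT customer, AVG(total) AS a FROM orders GROUP BY customer ORDER BY a

Result:
customer | a      
---------+--------
Dave     | 506.94 
Bob      | 1146.03
Alice    | 1816.71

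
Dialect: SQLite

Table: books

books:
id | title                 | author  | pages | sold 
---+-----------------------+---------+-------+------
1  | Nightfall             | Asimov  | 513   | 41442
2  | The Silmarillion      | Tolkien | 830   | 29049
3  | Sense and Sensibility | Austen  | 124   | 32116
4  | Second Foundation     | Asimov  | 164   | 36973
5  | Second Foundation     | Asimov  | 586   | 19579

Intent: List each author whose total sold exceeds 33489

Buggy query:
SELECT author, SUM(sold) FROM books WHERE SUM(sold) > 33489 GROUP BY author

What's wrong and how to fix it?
Bug: WHERE runs before GROUP BY, so aggregates aren't available there

Fix: Use HAVING (which filters groups after aggregation) instead of WHERE

Corrected query:
SELECT author, SUM(sold) FROM books GROUP BY author HAVING SUM(sold) > 33489

Result:
author | SUM(sold)
-------+----------
Asimov | 97994    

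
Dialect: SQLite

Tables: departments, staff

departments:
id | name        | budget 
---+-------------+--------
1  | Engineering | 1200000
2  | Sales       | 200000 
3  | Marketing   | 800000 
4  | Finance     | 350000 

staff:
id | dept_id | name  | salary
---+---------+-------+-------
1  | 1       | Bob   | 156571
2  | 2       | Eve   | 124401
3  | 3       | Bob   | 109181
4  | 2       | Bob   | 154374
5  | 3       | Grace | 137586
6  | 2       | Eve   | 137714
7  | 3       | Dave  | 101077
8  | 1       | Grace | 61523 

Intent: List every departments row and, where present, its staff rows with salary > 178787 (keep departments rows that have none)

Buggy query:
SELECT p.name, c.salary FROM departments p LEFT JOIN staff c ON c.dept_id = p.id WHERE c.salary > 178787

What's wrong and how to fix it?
Bug: A WHERE condition on the right-hand table after LEFT JOIN drops unmatched parents

Fix: Move the right-table condition into the ON clause so unmatched parents are kept

Corrected query:
SELECT p.name, c.salary FROM departments p LEFT JOIN staff c ON c.dept_id = p.id AND c.salary > 178787

Result:
name        | salary
------------+-------
Engineering | NULL  
Sales       | NULL  
Marketing   | NULL  
Finance     | NULL  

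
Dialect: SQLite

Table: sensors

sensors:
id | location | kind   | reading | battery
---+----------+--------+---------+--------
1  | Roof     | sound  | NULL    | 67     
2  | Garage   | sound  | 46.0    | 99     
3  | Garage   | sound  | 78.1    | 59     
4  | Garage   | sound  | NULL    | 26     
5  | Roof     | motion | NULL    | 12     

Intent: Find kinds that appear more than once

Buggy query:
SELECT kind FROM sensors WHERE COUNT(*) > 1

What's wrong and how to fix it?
Bug: WHERE can't reference COUNT(*); aggregates are computed after WHERE

Fix: GROUP BY kind, then filter groups with HAVING COUNT(*) > 1

Corrected query:
SELECT kind FROM sensors GROUP BY kind HAVING COUNT(*) > 1

Result:
kind 
-----
sound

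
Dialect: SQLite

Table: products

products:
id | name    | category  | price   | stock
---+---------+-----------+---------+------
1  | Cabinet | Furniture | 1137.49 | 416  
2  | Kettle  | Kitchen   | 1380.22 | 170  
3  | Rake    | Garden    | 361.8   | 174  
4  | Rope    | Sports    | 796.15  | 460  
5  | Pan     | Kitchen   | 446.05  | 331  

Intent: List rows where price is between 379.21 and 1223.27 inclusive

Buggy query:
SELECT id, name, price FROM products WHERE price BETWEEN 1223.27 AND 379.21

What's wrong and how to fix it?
Bug: The bounds are reversed; BETWEEN a AND b requires a <= b to match anything

Fix: Write BETWEEN 379.21 AND 1223.27

Corrected query:
SELECT id, name, price FROM products WHERE price BETWEEN 379.21 AND 1223.27

Result:
id | name    | price  
---+---------+--------
1  | Cabinet | 1137.49
4  | Rope    | 796.15 
5  | Pan     | 446.05 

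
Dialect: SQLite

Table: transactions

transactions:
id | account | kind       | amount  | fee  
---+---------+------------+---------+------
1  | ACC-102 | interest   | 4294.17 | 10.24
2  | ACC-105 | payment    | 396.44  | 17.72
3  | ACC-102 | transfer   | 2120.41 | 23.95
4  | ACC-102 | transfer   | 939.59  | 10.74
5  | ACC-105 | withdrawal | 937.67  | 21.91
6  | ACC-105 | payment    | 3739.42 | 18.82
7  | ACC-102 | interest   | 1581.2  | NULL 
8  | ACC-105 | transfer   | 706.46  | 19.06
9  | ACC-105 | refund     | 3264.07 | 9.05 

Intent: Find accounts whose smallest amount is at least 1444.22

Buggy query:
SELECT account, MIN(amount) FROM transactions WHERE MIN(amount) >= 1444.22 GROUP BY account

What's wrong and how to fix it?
Bug: MIN() in WHERE is a misuse of aggregate

Fix: Replace WHERE with HAVING after the GROUP BY

Corrected query:
SELECT account, MIN(amount) FROM transactions GROUP BY account HAVING MIN(amount) >= 1444.22

Result:
(no rows)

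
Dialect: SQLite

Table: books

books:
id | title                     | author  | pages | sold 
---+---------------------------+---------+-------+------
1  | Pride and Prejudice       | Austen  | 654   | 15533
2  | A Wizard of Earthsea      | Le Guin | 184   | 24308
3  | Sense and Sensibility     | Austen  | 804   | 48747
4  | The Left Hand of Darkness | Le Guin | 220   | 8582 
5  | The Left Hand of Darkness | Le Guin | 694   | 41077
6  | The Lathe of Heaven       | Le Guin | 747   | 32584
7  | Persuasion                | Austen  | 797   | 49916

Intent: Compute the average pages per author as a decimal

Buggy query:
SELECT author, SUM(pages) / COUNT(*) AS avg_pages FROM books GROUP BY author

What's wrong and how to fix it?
Bug: Both operands are integers, so '/' performs integer division and truncates

Fix: Cast one side to REAL so the division keeps the fractional part

Corrected query:
SELECT author, SUM(pages) * 1.0 / COUNT(*) AS avg_pages FROM books GROUP BY author

Result:
author  | avg_pages 
--------+-----------
Austen  | 751.666667
Le Guin | 461.25    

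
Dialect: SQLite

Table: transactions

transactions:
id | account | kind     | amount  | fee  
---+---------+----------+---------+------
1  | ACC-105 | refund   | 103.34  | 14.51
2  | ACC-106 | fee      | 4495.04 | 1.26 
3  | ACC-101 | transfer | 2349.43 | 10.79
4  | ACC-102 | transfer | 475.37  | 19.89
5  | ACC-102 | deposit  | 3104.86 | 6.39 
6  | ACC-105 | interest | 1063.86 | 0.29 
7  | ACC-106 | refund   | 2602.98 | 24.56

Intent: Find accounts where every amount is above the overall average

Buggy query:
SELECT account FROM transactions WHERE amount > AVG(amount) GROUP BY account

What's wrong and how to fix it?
Bug: AVG() is an aggregate; it can't sit directly in WHERE

Fix: Use a subquery for AVG and a HAVING MIN(...) filter so the condition holds for every row in the group

Corrected query:
SELECT account FROM transactions GROUP BY account HAVING MIN(amount) > (SELECT AVG(amount) FROM transactions)

Result:
account
-------
ACC-101
ACC-106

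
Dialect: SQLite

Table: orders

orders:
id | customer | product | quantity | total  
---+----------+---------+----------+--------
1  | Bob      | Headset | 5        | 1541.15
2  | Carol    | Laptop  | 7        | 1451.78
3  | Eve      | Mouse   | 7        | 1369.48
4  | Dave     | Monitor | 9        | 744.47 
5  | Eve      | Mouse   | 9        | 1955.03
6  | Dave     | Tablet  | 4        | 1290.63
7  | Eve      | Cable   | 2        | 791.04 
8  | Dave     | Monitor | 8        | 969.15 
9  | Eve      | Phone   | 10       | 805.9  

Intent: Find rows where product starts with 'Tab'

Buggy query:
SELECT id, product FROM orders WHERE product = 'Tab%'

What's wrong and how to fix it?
Bug: Wildcards only work with LIKE; '=' treats '%' as a literal character

Fix: Use LIKE for wildcard pattern matching

Corrected query:
SELECT id, product FROM orders WHERE product LIKE 'Tab%'

Result:
id | product
---+--------
6  | Tablet 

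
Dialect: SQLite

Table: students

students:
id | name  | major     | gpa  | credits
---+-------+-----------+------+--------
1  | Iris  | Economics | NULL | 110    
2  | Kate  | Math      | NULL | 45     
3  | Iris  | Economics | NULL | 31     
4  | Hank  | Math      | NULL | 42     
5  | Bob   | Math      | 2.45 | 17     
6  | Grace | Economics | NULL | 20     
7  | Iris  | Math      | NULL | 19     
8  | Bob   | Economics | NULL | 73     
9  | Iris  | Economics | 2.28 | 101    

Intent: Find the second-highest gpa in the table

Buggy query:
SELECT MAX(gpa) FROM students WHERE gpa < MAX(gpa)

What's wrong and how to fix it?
Bug: The inner MAX is an aggregate inside WHERE, which is not allowed

Fix: Compute the overall MAX in a subquery, then take MAX of rows below it

Corrected query:
SELECT MAX(gpa) FROM students WHERE gpa < (SELECT MAX(gpa) FROM students)

Result:
MAX(gpa)
--------
2.28    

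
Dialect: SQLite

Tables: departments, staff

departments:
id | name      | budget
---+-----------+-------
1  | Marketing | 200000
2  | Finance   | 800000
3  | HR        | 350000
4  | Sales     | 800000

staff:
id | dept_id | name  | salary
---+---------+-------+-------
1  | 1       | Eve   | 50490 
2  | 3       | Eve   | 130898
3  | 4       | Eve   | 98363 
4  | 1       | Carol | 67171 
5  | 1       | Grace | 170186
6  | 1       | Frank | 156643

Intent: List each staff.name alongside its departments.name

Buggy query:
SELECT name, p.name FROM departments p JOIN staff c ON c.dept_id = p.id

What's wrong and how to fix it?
Bug: Both tables have a 'name' column; the unqualified reference is ambiguous

Fix: Prefix ambiguous columns with the table alias

Corrected query:
SELECT c.name, p.name FROM departments p JOIN staff c ON c.dept_id = p.id

Result:
name  | name     
------+----------
Eve   | Marketing
Eve   | HR       
Eve   | Sales    
Carol | Marketing
Grace | Marketing
Frank | Marketing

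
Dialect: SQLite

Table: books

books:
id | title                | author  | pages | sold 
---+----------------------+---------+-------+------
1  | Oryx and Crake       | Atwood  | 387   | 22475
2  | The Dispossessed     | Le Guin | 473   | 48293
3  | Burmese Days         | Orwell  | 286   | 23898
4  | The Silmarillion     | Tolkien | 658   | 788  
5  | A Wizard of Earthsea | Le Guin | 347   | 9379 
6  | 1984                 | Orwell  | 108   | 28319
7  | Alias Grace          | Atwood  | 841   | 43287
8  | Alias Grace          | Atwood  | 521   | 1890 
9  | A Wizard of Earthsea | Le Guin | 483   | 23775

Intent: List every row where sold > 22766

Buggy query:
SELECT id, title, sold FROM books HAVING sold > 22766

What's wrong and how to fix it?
Bug: HAVING filters the output of aggregation, but this query has no GROUP BY and no aggregate functions, so SQLite rejects it (HAVING clause on a non-aggregate query); the condition here is per row

Fix: Use WHERE for row-level filtering

Corrected query:
SELECT id, title, sold FROM books WHERE sold > 22766

Result:
id | title                | sold 
---+----------------------+------
2  | The Dispossessed     | 48293
3  | Burmese Days         | 23898
6  | 1984                 | 28319
7  | Alias Grace          | 43287
9  | A Wizard of Earthsea | 23775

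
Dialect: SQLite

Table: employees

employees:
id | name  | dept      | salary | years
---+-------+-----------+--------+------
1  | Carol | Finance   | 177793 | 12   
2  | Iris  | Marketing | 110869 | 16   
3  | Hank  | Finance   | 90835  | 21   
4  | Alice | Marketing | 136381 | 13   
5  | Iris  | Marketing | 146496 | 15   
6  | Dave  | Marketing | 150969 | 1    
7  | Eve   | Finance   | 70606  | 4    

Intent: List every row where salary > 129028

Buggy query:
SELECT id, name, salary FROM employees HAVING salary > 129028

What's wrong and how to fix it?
Bug: This is a non-aggregate query (no GROUP BY, no aggregates), so in SQLite the HAVING clause is invalid here; a row-level condition belongs in WHERE

Fix: Use WHERE for row-level filtering

Corrected query:
SELECT id, name, salary FROM employees WHERE salary > 129028

Result:
id | name  | salary
---+-------+-------
1  | Carol | 177793
4  | Alice | 136381
5  | Iris  | 146496
6  | Dave  | 150969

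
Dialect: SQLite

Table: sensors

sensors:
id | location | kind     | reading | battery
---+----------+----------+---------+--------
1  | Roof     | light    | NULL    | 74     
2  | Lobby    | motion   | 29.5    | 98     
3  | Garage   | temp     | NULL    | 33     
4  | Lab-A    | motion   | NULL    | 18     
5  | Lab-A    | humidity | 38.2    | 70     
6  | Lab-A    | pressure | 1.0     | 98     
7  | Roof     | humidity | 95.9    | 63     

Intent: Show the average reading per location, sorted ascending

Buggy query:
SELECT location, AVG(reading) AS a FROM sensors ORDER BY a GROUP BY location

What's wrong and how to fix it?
Bug: GROUP BY must precede ORDER BY

Fix: Reorder: SELECT … FROM … GROUP BY … ORDER BY …

Corrected query:
SELECT location, AVG(reading) AS a FROM sensors GROUP BY location ORDER BY a

Result:
location | a   
---------+-----
Garage   | NULL
Lab-A    | 19.6
Lobby    | 29.5
Roof     | 95.9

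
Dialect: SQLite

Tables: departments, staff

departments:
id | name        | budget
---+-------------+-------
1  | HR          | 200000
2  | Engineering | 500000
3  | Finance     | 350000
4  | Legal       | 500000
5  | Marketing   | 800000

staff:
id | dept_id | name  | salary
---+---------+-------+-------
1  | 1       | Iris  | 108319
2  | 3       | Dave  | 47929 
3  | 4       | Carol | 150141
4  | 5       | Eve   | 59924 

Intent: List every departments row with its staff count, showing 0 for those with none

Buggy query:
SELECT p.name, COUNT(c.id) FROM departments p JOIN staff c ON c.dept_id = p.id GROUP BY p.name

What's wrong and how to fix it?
Bug: INNER JOIN drops departments rows that have no matching staff rows

Fix: Switch to LEFT JOIN to retain unmatched parent rows

Corrected query:
SELECT p.name, COUNT(c.id) FROM departments p LEFT JOIN staff c ON c.dept_id = p.id GROUP BY p.name

Result:
name        | COUNT(c.id)
------------+------------
Engineering | 0          
Finance     | 1          
HR          | 1          
Legal       | 1          
Marketing   | 1          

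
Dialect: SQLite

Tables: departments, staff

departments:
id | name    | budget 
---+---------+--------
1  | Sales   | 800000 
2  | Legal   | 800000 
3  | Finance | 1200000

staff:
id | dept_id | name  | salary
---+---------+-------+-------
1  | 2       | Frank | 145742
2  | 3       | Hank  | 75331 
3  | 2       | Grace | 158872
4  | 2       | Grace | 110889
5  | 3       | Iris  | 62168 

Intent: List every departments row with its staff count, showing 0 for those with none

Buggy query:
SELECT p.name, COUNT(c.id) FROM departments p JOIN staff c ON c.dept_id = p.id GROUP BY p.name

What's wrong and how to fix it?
Bug: INNER JOIN drops departments rows that have no matching staff rows

Fix: Use LEFT JOIN so parents without children still appear (COUNT(c.id) gives 0)

Corrected query:
SELECT p.name, COUNT(c.id) FROM departments p LEFT JOIN staff c ON c.dept_id = p.id GROUP BY p.name

Result:
name    | COUNT(c.id)
--------+------------
Finance | 2          
Legal   | 3          
Sales   | 0          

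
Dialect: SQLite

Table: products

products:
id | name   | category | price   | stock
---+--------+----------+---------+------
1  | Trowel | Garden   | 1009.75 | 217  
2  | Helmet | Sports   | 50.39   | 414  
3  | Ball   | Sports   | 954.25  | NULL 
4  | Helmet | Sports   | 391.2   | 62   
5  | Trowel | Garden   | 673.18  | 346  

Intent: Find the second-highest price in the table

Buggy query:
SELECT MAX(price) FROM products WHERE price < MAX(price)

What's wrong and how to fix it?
Bug: MAX(price) on the right of the comparison is an aggregate-in-WHERE error

Fix: Put the inner MAX in a scalar subquery

Corrected query:
SELECT MAX(price) FROM products WHERE price < (SELECT MAX(price) FROM products)

Result:
MAX(price)
----------
954.25    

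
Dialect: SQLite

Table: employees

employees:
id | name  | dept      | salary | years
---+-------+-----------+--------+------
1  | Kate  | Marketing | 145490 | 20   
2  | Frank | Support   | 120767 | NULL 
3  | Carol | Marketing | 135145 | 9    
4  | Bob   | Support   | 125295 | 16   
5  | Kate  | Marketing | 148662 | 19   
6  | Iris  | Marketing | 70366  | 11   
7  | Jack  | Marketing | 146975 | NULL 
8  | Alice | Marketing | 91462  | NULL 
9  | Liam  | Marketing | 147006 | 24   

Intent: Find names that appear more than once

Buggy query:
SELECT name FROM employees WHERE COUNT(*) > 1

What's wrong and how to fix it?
Bug: WHERE can't reference COUNT(*); aggregates are computed after WHERE

Fix: Group first, then use HAVING for the count condition

Corrected query:
SELECT name FROM employees GROUP BY name HAVING COUNT(*) > 1

Result:
name
----
Kate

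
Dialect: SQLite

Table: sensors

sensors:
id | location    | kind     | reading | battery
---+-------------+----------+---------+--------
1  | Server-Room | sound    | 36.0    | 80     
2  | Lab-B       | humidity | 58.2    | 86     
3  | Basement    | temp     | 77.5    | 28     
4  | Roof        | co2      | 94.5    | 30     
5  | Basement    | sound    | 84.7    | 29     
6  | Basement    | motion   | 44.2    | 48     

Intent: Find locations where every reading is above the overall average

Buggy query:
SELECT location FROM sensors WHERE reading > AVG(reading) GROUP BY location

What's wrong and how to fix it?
Bug: AVG() is an aggregate; it can't sit directly in WHERE

Fix: Compute the overall average in a scalar subquery and compare each group's MIN against it in HAVING

Corrected query:
SELECT location FROM sensors GROUP BY location HAVING MIN(reading) > (SELECT AVG(reading) FROM sensors)

Result:
location
--------
Roof    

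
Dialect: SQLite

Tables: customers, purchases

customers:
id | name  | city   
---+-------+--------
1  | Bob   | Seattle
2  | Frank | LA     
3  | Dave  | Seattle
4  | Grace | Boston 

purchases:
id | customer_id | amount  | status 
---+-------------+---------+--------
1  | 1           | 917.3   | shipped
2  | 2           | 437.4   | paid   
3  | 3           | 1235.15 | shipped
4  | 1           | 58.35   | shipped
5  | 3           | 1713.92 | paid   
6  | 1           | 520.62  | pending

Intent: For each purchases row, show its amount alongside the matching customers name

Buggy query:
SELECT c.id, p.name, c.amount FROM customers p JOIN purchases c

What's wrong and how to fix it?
Bug: JOIN with no ON clause produces a cartesian product; every purchases row pairs with every customers row

Fix: Add ON c.customer_id = p.id to the JOIN

Corrected query:
SELECT c.id, p.name, c.amount FROM customers p JOIN purchases c ON c.customer_id = p.id

Result:
id | name  | amount 
---+-------+--------
1  | Bob   | 917.3  
2  | Frank | 437.4  
3  | Dave  | 1235.15
4  | Bob   | 58.35  
5  | Dave  | 1713.92
6  | Bob   | 520.62 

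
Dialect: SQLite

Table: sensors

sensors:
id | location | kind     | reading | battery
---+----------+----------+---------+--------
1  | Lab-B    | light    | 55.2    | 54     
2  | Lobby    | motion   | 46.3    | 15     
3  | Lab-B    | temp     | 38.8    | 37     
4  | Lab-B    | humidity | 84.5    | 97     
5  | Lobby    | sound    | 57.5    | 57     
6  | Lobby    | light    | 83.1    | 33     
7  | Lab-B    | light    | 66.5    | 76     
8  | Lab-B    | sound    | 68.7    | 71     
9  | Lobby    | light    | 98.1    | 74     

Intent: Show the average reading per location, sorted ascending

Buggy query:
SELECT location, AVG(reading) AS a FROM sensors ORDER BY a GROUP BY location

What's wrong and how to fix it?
Bug: GROUP BY must precede ORDER BY

Fix: Reorder: SELECT … FROM … GROUP BY … ORDER BY …

Corrected query:
SELECT location, AVG(reading) AS a FROM sensors GROUP BY location ORDER BY a

Result:
location | a    
---------+------
Lab-B    | 62.74
Lobby    | 71.25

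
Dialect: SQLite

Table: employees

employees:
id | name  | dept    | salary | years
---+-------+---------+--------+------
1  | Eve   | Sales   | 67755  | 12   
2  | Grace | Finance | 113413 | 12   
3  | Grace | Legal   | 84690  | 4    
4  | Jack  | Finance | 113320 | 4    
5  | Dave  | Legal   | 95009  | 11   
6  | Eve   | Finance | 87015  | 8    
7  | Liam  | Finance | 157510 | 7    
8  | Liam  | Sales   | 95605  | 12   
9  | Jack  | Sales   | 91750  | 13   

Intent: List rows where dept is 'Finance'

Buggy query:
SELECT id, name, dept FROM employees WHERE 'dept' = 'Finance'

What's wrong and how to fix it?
Bug: Single quotes denote string literals in SQL; the column name is being compared as a constant string

Fix: Reference the column as dept without single quotes

Corrected query:
SELECT id, name, dept FROM employees WHERE dept = 'Finance'

Result:
id | name  | dept   
---+-------+--------
2  | Grace | Finance
4  | Jack  | Finance
6  | Eve   | Finance
7  | Liam  | Finance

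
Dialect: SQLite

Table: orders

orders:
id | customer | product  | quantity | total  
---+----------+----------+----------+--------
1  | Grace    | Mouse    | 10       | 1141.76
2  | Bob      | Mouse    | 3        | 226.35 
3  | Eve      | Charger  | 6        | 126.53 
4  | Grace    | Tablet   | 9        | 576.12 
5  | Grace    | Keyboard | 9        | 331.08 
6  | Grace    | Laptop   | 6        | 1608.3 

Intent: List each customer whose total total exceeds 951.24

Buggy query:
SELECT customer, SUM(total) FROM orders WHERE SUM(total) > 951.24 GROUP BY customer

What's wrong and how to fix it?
Bug: SUM(total) is an aggregate, but WHERE filters rows before aggregation

Fix: Move the aggregate condition to a HAVING clause

Corrected query:
SELECT customer, SUM(total) FROM orders GROUP BY customer HAVING SUM(total) > 951.24

Result:
customer | SUM(total)
---------+-----------
Grace    | 3657.26   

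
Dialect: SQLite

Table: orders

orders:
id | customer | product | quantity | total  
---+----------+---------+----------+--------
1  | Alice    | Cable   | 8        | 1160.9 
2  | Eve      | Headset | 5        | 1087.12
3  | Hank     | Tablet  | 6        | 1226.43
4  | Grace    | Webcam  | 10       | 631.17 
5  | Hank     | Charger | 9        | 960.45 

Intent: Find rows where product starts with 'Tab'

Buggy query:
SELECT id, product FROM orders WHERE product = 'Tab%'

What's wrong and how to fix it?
Bug: Wildcards only work with LIKE; '=' treats '%' as a literal character

Fix: Replace '=' with LIKE so 'Tab%' is treated as a pattern

Corrected query:
SELECT id, product FROM orders WHERE product LIKE 'Tab%'

Result:
id | product
---+--------
3  | Tablet 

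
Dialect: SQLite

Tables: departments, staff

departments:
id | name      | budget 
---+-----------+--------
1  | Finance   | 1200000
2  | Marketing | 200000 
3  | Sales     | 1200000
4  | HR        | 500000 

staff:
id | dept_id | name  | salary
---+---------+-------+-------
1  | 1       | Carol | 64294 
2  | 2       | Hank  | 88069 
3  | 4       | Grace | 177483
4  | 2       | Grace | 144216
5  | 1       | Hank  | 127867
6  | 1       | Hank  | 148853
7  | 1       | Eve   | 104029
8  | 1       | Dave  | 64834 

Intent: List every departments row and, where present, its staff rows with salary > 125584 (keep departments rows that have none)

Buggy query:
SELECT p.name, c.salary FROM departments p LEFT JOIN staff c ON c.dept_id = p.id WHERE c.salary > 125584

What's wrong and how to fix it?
Bug: A WHERE condition on the right-hand table after LEFT JOIN drops unmatched parents

Fix: Put 'c.salary > 125584' in the JOIN's ON clause instead of WHERE

Corrected query:
SELECT p.name, c.salary FROM departments p LEFT JOIN staff c ON c.dept_id = p.id AND c.salary > 125584

Result:
name      | salary
----------+-------
Finance   | 127867
Finance   | 148853
Marketing | 144216
Sales     | NULL  
HR        | 177483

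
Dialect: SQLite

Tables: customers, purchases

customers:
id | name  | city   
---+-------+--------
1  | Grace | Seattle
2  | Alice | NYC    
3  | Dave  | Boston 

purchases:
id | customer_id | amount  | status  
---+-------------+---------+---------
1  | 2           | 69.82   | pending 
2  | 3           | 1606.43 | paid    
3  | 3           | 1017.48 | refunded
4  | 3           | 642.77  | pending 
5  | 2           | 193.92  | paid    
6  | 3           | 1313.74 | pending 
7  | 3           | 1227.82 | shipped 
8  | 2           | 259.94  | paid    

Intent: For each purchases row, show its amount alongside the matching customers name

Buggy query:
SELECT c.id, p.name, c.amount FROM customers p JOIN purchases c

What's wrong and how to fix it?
Bug: Missing join condition: each purchases row is matched to all customers rows instead of just its own

Fix: Add ON c.customer_id = p.id to the JOIN

Corrected query:
SELECT c.id, p.name, c.amount FROM customers p JOIN purchases c ON c.customer_id = p.id

Result:
id | name  | amount 
---+-------+--------
1  | Alice | 69.82  
2  | Dave  | 1606.43
3  | Dave  | 1017.48
4  | Dave  | 642.77 
5  | Alice | 193.92 
6  | Dave  | 1313.74
7  | Dave  | 1227.82
8  | Alice | 259.94 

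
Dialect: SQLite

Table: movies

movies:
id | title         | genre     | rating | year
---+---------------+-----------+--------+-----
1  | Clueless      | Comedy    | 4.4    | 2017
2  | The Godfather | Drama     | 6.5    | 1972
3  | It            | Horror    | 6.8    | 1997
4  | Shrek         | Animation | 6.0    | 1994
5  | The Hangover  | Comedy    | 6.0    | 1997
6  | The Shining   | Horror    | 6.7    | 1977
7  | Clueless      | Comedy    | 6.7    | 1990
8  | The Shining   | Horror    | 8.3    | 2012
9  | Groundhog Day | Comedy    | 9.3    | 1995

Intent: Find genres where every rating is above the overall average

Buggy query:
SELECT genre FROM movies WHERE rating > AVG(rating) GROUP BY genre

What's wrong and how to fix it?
Bug: WHERE evaluates per row before aggregation, so AVG() is unavailable

Fix: Compute the overall average in a scalar subquery and compare each group's MIN against it in HAVING

Corrected query:
SELECT genre FROM movies GROUP BY genre HAVING MIN(rating) > (SELECT AVG(rating) FROM movies)

Result:
(no rows)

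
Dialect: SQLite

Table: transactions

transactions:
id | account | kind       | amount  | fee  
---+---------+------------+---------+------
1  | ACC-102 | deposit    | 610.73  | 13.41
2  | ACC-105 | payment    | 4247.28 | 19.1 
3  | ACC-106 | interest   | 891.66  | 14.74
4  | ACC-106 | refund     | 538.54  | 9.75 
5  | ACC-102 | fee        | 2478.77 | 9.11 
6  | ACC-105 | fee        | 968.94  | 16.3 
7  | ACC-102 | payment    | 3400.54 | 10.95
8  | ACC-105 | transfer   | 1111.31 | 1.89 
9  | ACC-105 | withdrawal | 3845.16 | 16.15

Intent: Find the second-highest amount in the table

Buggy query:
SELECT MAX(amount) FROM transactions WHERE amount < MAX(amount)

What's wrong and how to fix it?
Bug: The inner MAX is an aggregate inside WHERE, which is not allowed

Fix: Compute the overall MAX in a subquery, then take MAX of rows below it

Corrected query:
SELECT MAX(amount) FROM transactions WHERE amount < (SELECT MAX(amount) FROM transactions)

Result:
MAX(amount)
-----------
3845.16    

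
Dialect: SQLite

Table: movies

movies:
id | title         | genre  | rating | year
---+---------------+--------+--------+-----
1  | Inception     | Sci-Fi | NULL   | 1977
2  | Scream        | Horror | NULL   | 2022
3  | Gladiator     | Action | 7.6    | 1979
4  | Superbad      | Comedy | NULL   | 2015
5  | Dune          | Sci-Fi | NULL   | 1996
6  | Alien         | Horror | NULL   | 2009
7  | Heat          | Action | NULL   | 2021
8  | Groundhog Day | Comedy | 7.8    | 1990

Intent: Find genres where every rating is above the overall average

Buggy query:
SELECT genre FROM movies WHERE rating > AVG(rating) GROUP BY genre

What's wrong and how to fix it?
Bug: WHERE evaluates per row before aggregation, so AVG() is unavailable

Fix: Compute the overall average in a scalar subquery and compare each group's MIN against it in HAVING

Corrected query:
SELECT genre FROM movies GROUP BY genre HAVING MIN(rating) > (SELECT AVG(rating) FROM movies)

Result:
genre 
------
Comedy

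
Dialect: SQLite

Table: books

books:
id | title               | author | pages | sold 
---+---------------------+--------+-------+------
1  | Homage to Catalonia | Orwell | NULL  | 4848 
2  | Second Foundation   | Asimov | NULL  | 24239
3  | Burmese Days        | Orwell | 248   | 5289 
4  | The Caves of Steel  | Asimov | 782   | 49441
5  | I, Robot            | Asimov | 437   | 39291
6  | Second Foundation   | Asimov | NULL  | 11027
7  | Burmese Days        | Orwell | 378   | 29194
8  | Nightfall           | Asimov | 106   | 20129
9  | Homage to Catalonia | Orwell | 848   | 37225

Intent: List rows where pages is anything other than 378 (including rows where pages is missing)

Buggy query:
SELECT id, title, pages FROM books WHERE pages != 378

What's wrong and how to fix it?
Bug: 'pages != 378' is unknown when pages is NULL, so NULL rows are silently excluded

Fix: Handle NULL separately with IS NULL alongside the inequality

Corrected query:
SELECT id, title, pages FROM books WHERE pages != 378 OR pages IS NULL

Result:
id | title               | pages
---+---------------------+------
1  | Homage to Catalonia | NULL 
2  | Second Foundation   | NULL 
3  | Burmese Days        | 248  
4  | The Caves of Steel  | 782  
5  | I, Robot            | 437  
6  | Second Foundation   | NULL 
8  | Nightfall           | 106  
9  | Homage to Catalonia | 848  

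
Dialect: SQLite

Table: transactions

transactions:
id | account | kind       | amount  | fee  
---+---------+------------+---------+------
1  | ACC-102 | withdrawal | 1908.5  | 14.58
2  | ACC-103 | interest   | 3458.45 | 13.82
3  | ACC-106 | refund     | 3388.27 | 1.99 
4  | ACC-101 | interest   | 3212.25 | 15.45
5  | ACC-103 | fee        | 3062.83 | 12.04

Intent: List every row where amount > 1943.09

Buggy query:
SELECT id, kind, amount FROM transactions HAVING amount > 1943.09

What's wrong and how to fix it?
Bug: HAVING filters the output of aggregation, but this query has no GROUP BY and no aggregate functions, so SQLite rejects it (HAVING clause on a non-aggregate query); the condition here is per row

Fix: Use WHERE for row-level filtering

Corrected query:
SELECT id, kind, amount FROM transactions WHERE amount > 1943.09

Result:
id | kind     | amount 
---+----------+--------
2  | interest | 3458.45
3  | refund   | 3388.27
4  | interest | 3212.25
5  | fee      | 3062.83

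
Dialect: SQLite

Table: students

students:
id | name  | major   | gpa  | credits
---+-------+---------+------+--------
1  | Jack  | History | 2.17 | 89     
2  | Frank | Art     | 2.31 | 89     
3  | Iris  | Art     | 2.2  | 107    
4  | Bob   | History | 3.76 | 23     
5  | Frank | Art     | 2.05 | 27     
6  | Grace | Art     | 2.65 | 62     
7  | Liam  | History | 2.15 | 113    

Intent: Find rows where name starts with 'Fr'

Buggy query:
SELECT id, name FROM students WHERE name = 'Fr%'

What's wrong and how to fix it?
Bug: Wildcards only work with LIKE; '=' treats '%' as a literal character

Fix: Use LIKE for wildcard pattern matching

Corrected query:
SELECT id, name FROM students WHERE name LIKE 'Fr%'

Result:
id | name 
---+------
2  | Frank
5  | Frank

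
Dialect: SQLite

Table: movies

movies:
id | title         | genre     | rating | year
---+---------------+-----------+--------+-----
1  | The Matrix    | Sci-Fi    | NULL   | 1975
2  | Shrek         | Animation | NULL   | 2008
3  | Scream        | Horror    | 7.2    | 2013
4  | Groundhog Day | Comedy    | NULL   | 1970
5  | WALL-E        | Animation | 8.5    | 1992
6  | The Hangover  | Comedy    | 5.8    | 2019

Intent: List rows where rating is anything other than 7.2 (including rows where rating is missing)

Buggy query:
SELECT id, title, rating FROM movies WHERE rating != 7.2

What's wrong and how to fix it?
Bug: 'rating != 7.2' is unknown when rating is NULL, so NULL rows are silently excluded

Fix: Handle NULL separately with IS NULL alongside the inequality

Corrected query:
SELECT id, title, rating FROM movies WHERE rating != 7.2 OR rating IS NULL

Result:
id | title         | rating
---+---------------+-------
1  | The Matrix    | NULL  
2  | Shrek         | NULL  
4  | Groundhog Day | NULL  
5  | WALL-E        | 8.5   
6  | The Hangover  | 5.8   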